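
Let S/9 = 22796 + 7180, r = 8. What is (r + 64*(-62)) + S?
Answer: 265824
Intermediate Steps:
S = 269784 (S = 9*(22796 + 7180) = 9*29976 = 269784)
(r + 64*(-62)) + S = (8 + 64*(-62)) + 269784 = (8 - 3968) + 269784 = -3960 + 269784 = 265824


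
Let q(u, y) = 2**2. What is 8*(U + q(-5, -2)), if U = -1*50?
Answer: -368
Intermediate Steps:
q(u, y) = 4
U = -50
8*(U + q(-5, -2)) = 8*(-50 + 4) = 8*(-46) = -368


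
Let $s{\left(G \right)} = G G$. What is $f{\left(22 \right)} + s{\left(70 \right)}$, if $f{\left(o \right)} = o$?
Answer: $4922$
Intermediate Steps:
$s{\left(G \right)} = G^{2}$
$f{\left(22 \right)} + s{\left(70 \right)} = 22 + 70^{2} = 22 + 4900 = 4922$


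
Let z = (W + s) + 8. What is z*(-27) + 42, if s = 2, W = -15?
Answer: 177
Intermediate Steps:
z = -5 (z = (-15 + 2) + 8 = -13 + 8 = -5)
z*(-27) + 42 = -5*(-27) + 42 = 135 + 42 = 177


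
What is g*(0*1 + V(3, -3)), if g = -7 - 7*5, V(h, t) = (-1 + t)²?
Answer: -672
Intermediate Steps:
g = -42 (g = -7 - 35 = -42)
g*(0*1 + V(3, -3)) = -42*(0*1 + (-1 - 3)²) = -42*(0 + (-4)²) = -42*(0 + 16) = -42*16 = -672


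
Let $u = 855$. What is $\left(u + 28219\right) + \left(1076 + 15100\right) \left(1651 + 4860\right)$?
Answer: $105351010$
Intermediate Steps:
$\left(u + 28219\right) + \left(1076 + 15100\right) \left(1651 + 4860\right) = \left(855 + 28219\right) + \left(1076 + 15100\right) \left(1651 + 4860\right) = 29074 + 16176 \cdot 6511 = 29074 + 105321936 = 105351010$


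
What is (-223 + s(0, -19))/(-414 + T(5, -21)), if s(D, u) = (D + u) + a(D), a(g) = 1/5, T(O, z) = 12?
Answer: 403/670 ≈ 0.60149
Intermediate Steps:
a(g) = ⅕
s(D, u) = ⅕ + D + u (s(D, u) = (D + u) + ⅕ = ⅕ + D + u)
(-223 + s(0, -19))/(-414 + T(5, -21)) = (-223 + (⅕ + 0 - 19))/(-414 + 12) = (-223 - 94/5)/(-402) = -1209/5*(-1/402) = 403/670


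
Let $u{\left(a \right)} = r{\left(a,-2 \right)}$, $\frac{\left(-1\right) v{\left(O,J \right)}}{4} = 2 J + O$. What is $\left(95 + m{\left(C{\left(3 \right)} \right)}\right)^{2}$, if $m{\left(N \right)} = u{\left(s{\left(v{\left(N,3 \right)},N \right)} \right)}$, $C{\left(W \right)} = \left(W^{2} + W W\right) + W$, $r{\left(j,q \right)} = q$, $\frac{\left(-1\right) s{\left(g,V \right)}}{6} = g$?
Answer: $8649$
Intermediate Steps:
$v{\left(O,J \right)} = - 8 J - 4 O$ ($v{\left(O,J \right)} = - 4 \left(2 J + O\right) = - 4 \left(O + 2 J\right) = - 8 J - 4 O$)
$s{\left(g,V \right)} = - 6 g$
$C{\left(W \right)} = W + 2 W^{2}$ ($C{\left(W \right)} = \left(W^{2} + W^{2}\right) + W = 2 W^{2} + W = W + 2 W^{2}$)
$u{\left(a \right)} = -2$
$m{\left(N \right)} = -2$
$\left(95 + m{\left(C{\left(3 \right)} \right)}\right)^{2} = \left(95 - 2\right)^{2} = 93^{2} = 8649$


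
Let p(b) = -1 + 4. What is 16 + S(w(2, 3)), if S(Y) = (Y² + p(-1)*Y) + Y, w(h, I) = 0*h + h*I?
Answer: 76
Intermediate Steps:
w(h, I) = I*h (w(h, I) = 0 + I*h = I*h)
p(b) = 3
S(Y) = Y² + 4*Y (S(Y) = (Y² + 3*Y) + Y = Y² + 4*Y)
16 + S(w(2, 3)) = 16 + (3*2)*(4 + 3*2) = 16 + 6*(4 + 6) = 16 + 6*10 = 16 + 60 = 76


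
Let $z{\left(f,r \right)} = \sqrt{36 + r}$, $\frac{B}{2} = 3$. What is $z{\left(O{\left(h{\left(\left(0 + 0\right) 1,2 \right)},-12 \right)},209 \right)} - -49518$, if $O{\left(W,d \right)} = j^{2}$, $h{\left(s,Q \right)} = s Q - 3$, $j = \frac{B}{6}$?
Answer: $49518 + 7 \sqrt{5} \approx 49534.0$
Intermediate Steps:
$B = 6$ ($B = 2 \cdot 3 = 6$)
$j = 1$ ($j = \frac{6}{6} = 6 \cdot \frac{1}{6} = 1$)
$h{\left(s,Q \right)} = -3 + Q s$ ($h{\left(s,Q \right)} = Q s - 3 = -3 + Q s$)
$O{\left(W,d \right)} = 1$ ($O{\left(W,d \right)} = 1^{2} = 1$)
$z{\left(O{\left(h{\left(\left(0 + 0\right) 1,2 \right)},-12 \right)},209 \right)} - -49518 = \sqrt{36 + 209} - -49518 = \sqrt{245} + 49518 = 7 \sqrt{5} + 49518 = 49518 + 7 \sqrt{5}$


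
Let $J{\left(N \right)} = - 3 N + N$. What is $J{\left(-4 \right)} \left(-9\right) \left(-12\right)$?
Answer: $864$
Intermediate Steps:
$J{\left(N \right)} = - 2 N$
$J{\left(-4 \right)} \left(-9\right) \left(-12\right) = \left(-2\right) \left(-4\right) \left(-9\right) \left(-12\right) = 8 \left(-9\right) \left(-12\right) = \left(-72\right) \left(-12\right) = 864$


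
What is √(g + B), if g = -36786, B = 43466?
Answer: 2*√1670 ≈ 81.731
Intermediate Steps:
√(g + B) = √(-36786 + 43466) = √6680 = 2*√1670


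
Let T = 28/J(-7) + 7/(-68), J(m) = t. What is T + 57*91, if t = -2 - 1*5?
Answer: 352437/68 ≈ 5182.9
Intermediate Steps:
t = -7 (t = -2 - 5 = -7)
J(m) = -7
T = -279/68 (T = 28/(-7) + 7/(-68) = 28*(-⅐) + 7*(-1/68) = -4 - 7/68 = -279/68 ≈ -4.1029)
T + 57*91 = -279/68 + 57*91 = -279/68 + 5187 = 352437/68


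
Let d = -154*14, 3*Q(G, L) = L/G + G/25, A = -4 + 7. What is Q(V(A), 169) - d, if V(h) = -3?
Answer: 480866/225 ≈ 2137.2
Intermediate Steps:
A = 3
Q(G, L) = G/75 + L/(3*G) (Q(G, L) = (L/G + G/25)/3 = (G/25 + L/G)/3 = G/75 + L/(3*G))
d = -2156
Q(V(A), 169) - d = ((1/75)*(-3) + (⅓)*169/(-3)) - 1*(-2156) = (-1/25 + (⅓)*169*(-⅓)) + 2156 = (-1/25 - 169/9) + 2156 = -4234/225 + 2156 = 480866/225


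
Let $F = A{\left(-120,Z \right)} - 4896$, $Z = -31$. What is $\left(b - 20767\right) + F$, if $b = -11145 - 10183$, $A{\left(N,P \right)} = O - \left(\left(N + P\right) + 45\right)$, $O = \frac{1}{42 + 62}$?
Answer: $- \frac{4876039}{104} \approx -46885.0$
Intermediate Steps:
$O = \frac{1}{104} \approx 0.0096154$
$A{\left(N,P \right)} = - \frac{4679}{104} - N - P$ ($A{\left(N,P \right)} = \frac{1}{104} - \left(\left(N + P\right) + 45\right) = \frac{1}{104} - \left(45 + N + P\right) = - \frac{4679}{104} - N - P$)
$b = -21328$
$F = - \frac{498159}{104}$ ($F = \left(- \frac{4679}{104} - -120 - -31\right) - 4896 = \left(- \frac{4679}{104} + 120 + 31\right) - 4896 = \frac{11025}{104} - 4896 = - \frac{498159}{104} \approx -4790.0$)
$\left(b - 20767\right) + F = \left(-21328 - 20767\right) - \frac{498159}{104} = -42095 - \frac{498159}{104} = - \frac{4876039}{104}$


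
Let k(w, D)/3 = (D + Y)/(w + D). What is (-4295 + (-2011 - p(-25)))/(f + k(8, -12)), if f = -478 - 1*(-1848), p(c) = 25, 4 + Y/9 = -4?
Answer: -6331/1433 ≈ -4.4180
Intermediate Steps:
Y = -72 (Y = -36 + 9*(-4) = -36 - 36 = -72)
k(w, D) = 3*(-72 + D)/(D + w) (k(w, D) = 3*((D - 72)/(w + D)) = 3*((-72 + D)/(D + w)) = 3*(-72 + D)/(D + w))
f = 1370 (f = -478 + 1848 = 1370)
(-4295 + (-2011 - p(-25)))/(f + k(8, -12)) = (-4295 + (-2011 - 1*25))/(1370 + 3*(-72 - 12)/(-12 + 8)) = (-4295 + (-2011 - 25))/(1370 + 3*(-84)/(-4)) = (-4295 - 2036)/(1370 + 3*(-¼)*(-84)) = -6331/(1370 + 63) = -6331/1433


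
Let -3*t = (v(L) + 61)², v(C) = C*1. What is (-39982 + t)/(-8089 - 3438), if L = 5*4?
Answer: 42169/11527 ≈ 3.6583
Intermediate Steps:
L = 20
v(C) = C
t = -2187 (t = -(20 + 61)²/3 = -⅓*81² = -⅓*6561 = -2187)
(-39982 + t)/(-8089 - 3438) = (-39982 - 2187)/(-8089 - 3438) = -42169/(-11527) = -42169*(-1/11527) = 42169/11527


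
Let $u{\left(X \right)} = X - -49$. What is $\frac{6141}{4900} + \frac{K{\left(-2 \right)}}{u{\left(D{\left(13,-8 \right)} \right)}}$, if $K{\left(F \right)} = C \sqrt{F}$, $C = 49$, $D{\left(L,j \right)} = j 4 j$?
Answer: $\frac{6141}{4900} + \frac{49 i \sqrt{2}}{305} \approx 1.2533 + 0.2272 i$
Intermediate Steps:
$D{\left(L,j \right)} = 4 j^{2}$ ($D{\left(L,j \right)} = 4 j j = 4 j^{2}$)
$u{\left(X \right)} = 49 + X$ ($u{\left(X \right)} = X + 49 = 49 + X$)
$K{\left(F \right)} = 49 \sqrt{F}$
$\frac{6141}{4900} + \frac{K{\left(-2 \right)}}{u{\left(D{\left(13,-8 \right)} \right)}} = \frac{6141}{4900} + \frac{49 \sqrt{-2}}{49 + 4 \left(-8\right)^{2}} = 6141 \cdot \frac{1}{4900} + \frac{49 i \sqrt{2}}{49 + 4 \cdot 64} = \frac{6141}{4900} + \frac{49 i \sqrt{2}}{49 + 256} = \frac{6141}{4900} + \frac{49 i \sqrt{2}}{305}$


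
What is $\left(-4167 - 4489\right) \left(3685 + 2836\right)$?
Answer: $-56445776$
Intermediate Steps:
$\left(-4167 - 4489\right) \left(3685 + 2836\right) = \left(-8656\right) 6521 = -56445776$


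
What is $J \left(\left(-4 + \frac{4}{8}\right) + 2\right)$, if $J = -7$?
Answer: $\frac{21}{2} \approx 10.5$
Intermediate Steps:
$J \left(\left(-4 + \frac{4}{8}\right) + 2\right) = - 7 \left(\left(-4 + \frac{4}{8}\right) + 2\right) = - 7 \left(\left(-4 + 4 \cdot \frac{1}{8}\right) + 2\right) = - 7 \left(\left(-4 + \frac{1}{2}\right) + 2\right) = - 7 \left(- \frac{7}{2} + 2\right) = \left(-7\right) \left(- \frac{3}{2}\right) = \frac{21}{2}$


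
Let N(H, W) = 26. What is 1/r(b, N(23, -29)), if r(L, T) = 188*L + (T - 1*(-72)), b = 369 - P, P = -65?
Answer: 1/81690 ≈ 1.2241e-5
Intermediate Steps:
b = 434 (b = 369 - 1*(-65) = 369 + 65 = 434)
r(L, T) = 72 + T + 188*L (r(L, T) = 188*L + (T + 72) = 188*L + (72 + T) = 72 + T + 188*L)
1/r(b, N(23, -29)) = 1/(72 + 26 + 188*434) = 1/(72 + 26 + 81592) = 1/81690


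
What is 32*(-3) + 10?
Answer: -86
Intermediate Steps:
32*(-3) + 10 = -96 + 10 = -86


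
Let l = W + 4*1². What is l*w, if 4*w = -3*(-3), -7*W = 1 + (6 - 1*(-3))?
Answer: 81/14 ≈ 5.7857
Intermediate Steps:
W = -10/7 (W = -(1 + (6 - 1*(-3)))/7 = -(1 + (6 + 3))/7 = -(1 + 9)/7 = -⅐*10 = -10/7 ≈ -1.4286)
l = 18/7 (l = -10/7 + 4*1² = -10/7 + 4*1 = -10/7 + 4 = 18/7 ≈ 2.5714)
w = 9/4 (w = (-3*(-3))/4 = (¼)*9 = 9/4 ≈ 2.2500)
l*w = (18/7)*(9/4) = 81/14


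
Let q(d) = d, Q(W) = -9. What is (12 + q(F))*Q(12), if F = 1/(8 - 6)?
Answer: -225/2 ≈ -112.50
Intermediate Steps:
F = 1/2 ≈ 0.50000
(12 + q(F))*Q(12) = (12 + 1/2)*(-9) = (25/2)*(-9) = -225/2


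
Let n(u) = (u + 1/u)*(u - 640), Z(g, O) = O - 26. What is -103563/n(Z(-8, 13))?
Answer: -1346319/111010 ≈ -12.128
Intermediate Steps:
Z(g, O) = -26 + O
n(u) = (-640 + u)*(u + 1/u) (n(u) = (u + 1/u)*(-640 + u) = (-640 + u)*(u + 1/u))
-103563/n(Z(-8, 13)) = -103563/(1 + (-26 + 13)² - 640*(-26 + 13) - 640/(-26 + 13)) = -103563/(1 + (-13)² - 640*(-13) - 640/(-13)) = -103563/(1 + 169 + 8320 - 640*(-1/13)) = -103563/(1 + 169 + 8320 + 640/13) = -103563/111010/13 = -103563*13/111010 = -1346319/111010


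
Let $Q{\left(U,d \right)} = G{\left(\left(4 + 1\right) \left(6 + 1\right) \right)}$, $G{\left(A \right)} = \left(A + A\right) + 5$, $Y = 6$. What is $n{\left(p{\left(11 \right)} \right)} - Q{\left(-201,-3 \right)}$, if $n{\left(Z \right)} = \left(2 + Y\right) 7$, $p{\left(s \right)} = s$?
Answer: $-19$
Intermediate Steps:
$n{\left(Z \right)} = 56$ ($n{\left(Z \right)} = \left(2 + 6\right) 7 = 8 \cdot 7 = 56$)
$G{\left(A \right)} = 5 + 2 A$ ($G{\left(A \right)} = 2 A + 5 = 5 + 2 A$)
$Q{\left(U,d \right)} = 75$ ($Q{\left(U,d \right)} = 5 + 2 \left(4 + 1\right) \left(6 + 1\right) = 5 + 2 \cdot 5 \cdot 7 = 5 + 2 \cdot 35 = 5 + 70 = 75$)
$n{\left(p{\left(11 \right)} \right)} - Q{\left(-201,-3 \right)} = 56 - 75 = -19$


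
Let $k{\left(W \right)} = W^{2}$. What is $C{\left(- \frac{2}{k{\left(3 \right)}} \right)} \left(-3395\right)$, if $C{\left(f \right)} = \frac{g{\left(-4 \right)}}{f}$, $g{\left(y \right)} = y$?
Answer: $-61110$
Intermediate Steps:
$C{\left(f \right)} = - \frac{4}{f}$
$C{\left(- \frac{2}{k{\left(3 \right)}} \right)} \left(-3395\right) = - \frac{4}{\left(-2\right) \frac{1}{3^{2}}} \left(-3395\right) = - \frac{4}{\left(-2\right) \frac{1}{9}} \left(-3395\right) = - \frac{4}{- \frac{2}{9}} \left(-3395\right) = \left(-4\right) \left(- \frac{9}{2}\right) \left(-3395\right) = 18 \left(-3395\right) = -61110$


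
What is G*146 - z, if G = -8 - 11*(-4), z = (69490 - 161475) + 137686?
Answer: -40445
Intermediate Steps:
z = 45701 (z = -91985 + 137686 = 45701)
G = 36 (G = -8 + 44 = 36)
G*146 - z = 36*146 - 1*45701 = 5256 - 45701 = -40445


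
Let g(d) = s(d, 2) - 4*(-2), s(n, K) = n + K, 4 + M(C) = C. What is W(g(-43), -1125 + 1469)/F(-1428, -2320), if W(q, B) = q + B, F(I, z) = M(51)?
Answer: 311/47 ≈ 6.6170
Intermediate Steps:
M(C) = -4 + C
F(I, z) = 47 (F(I, z) = -4 + 51 = 47)
s(n, K) = K + n
g(d) = 10 + d (g(d) = (2 + d) - 4*(-2) = (2 + d) + 8 = 10 + d)
W(q, B) = B + q
W(g(-43), -1125 + 1469)/F(-1428, -2320) = ((-1125 + 1469) + (10 - 43))/47 = (344 - 33)*(1/47) = 311*(1/47) = 311/47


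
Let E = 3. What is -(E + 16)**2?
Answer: -361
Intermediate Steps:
-(E + 16)**2 = -(3 + 16)**2 = -1*19**2 = -1*361 = -361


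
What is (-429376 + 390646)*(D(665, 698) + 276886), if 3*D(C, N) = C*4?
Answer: -10758135380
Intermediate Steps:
D(C, N) = 4*C/3 (D(C, N) = (C*4)/3 = (4*C)/3 = 4*C/3)
(-429376 + 390646)*(D(665, 698) + 276886) = (-429376 + 390646)*((4/3)*665 + 276886) = -38730*(2660/3 + 276886) = -38730*833318/3 = -10758135380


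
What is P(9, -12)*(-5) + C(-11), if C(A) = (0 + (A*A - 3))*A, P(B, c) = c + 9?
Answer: -1283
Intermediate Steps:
P(B, c) = 9 + c
C(A) = A*(-3 + A**2) (C(A) = (0 + (A**2 - 3))*A = (0 + (-3 + A**2))*A = (-3 + A**2)*A = A*(-3 + A**2))
P(9, -12)*(-5) + C(-11) = (9 - 12)*(-5) - 11*(-3 + (-11)**2) = -3*(-5) - 11*(-3 + 121) = 15 - 11*118 = 15 - 1298 = -1283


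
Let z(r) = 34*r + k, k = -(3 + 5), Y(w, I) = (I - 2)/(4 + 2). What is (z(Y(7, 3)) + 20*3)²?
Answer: 29929/9 ≈ 3325.4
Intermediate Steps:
Y(w, I) = -⅓ + I/6 (Y(w, I) = (-2 + I)/6 = (-2 + I)*(⅙) = -⅓ + I/6)
k = -8 (k = -1*8 = -8)
z(r) = -8 + 34*r (z(r) = 34*r - 8 = -8 + 34*r)
(z(Y(7, 3)) + 20*3)² = ((-8 + 34*(-⅓ + (⅙)*3)) + 20*3)² = ((-8 + 34*(-⅓ + ½)) + 60)² = ((-8 + 34*(⅙)) + 60)² = ((-8 + 17/3) + 60)² = (-7/3 + 60)² = (173/3)² = 29929/9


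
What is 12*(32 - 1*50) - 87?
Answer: -303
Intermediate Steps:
12*(32 - 1*50) - 87 = 12*(32 - 50) - 87 = 12*(-18) - 87 = -216 - 87 = -303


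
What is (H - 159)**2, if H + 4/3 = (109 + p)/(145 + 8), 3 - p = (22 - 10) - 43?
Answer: 594774544/23409 ≈ 25408.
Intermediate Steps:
p = 34 (p = 3 - ((22 - 10) - 43) = 3 - (12 - 43) = 3 - 1*(-31) = 3 + 31 = 34)
H = -61/153 (H = -4/3 + (109 + 34)/(145 + 8) = -4/3 + 143/153 = -61/153 ≈ -0.39869)
(H - 159)**2 = (-61/153 - 159)**2 = (-24388/153)**2 = 594774544/23409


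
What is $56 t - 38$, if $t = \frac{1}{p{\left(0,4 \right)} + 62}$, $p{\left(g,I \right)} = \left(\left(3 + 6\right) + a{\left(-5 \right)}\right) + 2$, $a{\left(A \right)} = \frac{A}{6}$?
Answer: $- \frac{16118}{433} \approx -37.224$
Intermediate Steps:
$a{\left(A \right)} = \frac{A}{6}$ ($a{\left(A \right)} = A \frac{1}{6} = \frac{A}{6}$)
$p{\left(g,I \right)} = \frac{61}{6}$ ($p{\left(g,I \right)} = \left(\left(3 + 6\right) + \frac{1}{6} \left(-5\right)\right) + 2 = \left(9 - \frac{5}{6}\right) + 2 = \frac{49}{6} + 2 = \frac{61}{6}$)
$t = \frac{6}{433}$ ($t = \frac{1}{\frac{61}{6} + 62} = \frac{1}{\frac{433}{6}} = \frac{6}{433} \approx 0.013857$)
$56 t - 38 = 56 \cdot \frac{6}{433} - 38 = \frac{336}{433} - 38 = - \frac{16118}{433}$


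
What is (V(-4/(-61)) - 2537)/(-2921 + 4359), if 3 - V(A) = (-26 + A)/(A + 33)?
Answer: -2554748/1450223 ≈ -1.7616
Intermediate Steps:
V(A) = 3 - (-26 + A)/(33 + A) (V(A) = 3 - (-26 + A)/(A + 33) = 3 - (-26 + A)/(33 + A))
(V(-4/(-61)) - 2537)/(-2921 + 4359) = ((125 + 2*(-4/(-61)))/(33 - 4/(-61)) - 2537)/(-2921 + 4359) = ((125 + 2*(-4*(-1/61)))/(33 - 4*(-1/61)) - 2537)/1438 = ((125 + 2*(4/61))/(33 + 4/61) - 2537)*(1/1438) = ((125 + 8/61)/(2017/61) - 2537)*(1/1438) = ((61/2017)*(7633/61) - 2537)*(1/1438) = (7633/2017 - 2537)*(1/1438) = -5109496/2017*1/1438 = -2554748/1450223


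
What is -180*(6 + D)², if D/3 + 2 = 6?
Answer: -58320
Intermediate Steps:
D = 12 (D = -6 + 3*6 = -6 + 18 = 12)
-180*(6 + D)² = -180*(6 + 12)² = -180*18² = -180*324 = -58320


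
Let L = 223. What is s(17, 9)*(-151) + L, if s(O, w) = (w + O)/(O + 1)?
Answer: 44/9 ≈ 4.8889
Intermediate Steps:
s(O, w) = (O + w)/(1 + O)
s(17, 9)*(-151) + L = ((17 + 9)/(1 + 17))*(-151) + 223 = (26/18)*(-151) + 223 = ((1/18)*26)*(-151) + 223 = (13/9)*(-151) + 223 = -1963/9 + 223 = 44/9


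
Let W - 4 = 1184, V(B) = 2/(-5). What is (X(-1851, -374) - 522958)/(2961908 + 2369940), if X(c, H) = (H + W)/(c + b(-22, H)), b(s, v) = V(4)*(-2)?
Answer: -1485838/15148933 ≈ -0.098082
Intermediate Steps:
V(B) = -⅖ (V(B) = 2*(-⅕) = -⅖)
b(s, v) = ⅘ (b(s, v) = -⅖*(-2) = ⅘)
W = 1188 (W = 4 + 1184 = 1188)
X(c, H) = (1188 + H)/(⅘ + c) (X(c, H) = (H + 1188)/(c + ⅘) = (1188 + H)/(⅘ + c))
(X(-1851, -374) - 522958)/(2961908 + 2369940) = (5*(1188 - 374)/(4 + 5*(-1851)) - 522958)/(2961908 + 2369940) = (5*814/(4 - 9255) - 522958)/5331848 = (5*814/(-9251) - 522958)*(1/5331848) = (5*(-1/9251)*814 - 522958)*(1/5331848) = (-370/841 - 522958)*(1/5331848) = -439808048/841*1/5331848 = -1485838/15148933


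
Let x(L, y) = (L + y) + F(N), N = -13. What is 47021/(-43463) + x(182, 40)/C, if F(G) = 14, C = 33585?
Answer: -1568943017/1459704855 ≈ -1.0748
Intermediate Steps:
x(L, y) = 14 + L + y (x(L, y) = (L + y) + 14 = 14 + L + y)
47021/(-43463) + x(182, 40)/C = 47021/(-43463) + (14 + 182 + 40)/33585 = 47021*(-1/43463) + 236*(1/33585) = -47021/43463 + 236/33585 = -1568943017/1459704855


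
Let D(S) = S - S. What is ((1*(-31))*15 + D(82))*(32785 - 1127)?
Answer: -14720970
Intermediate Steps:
D(S) = 0
((1*(-31))*15 + D(82))*(32785 - 1127) = ((1*(-31))*15 + 0)*(32785 - 1127) = (-31*15 + 0)*31658 = (-465 + 0)*31658 = -465*31658 = -14720970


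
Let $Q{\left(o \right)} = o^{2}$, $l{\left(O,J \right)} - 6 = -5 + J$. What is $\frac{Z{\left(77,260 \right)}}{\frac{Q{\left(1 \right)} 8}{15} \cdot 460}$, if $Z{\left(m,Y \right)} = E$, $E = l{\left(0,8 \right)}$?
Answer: $\frac{27}{736} \approx 0.036685$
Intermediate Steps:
$l{\left(O,J \right)} = 1 + J$ ($l{\left(O,J \right)} = 6 + \left(-5 + J\right) = 1 + J$)
$E = 9$ ($E = 1 + 8 = 9$)
$Z{\left(m,Y \right)} = 9$
$\frac{Z{\left(77,260 \right)}}{\frac{Q{\left(1 \right)} 8}{15} \cdot 460} = \frac{9}{\frac{1^{2} \cdot 8}{15} \cdot 460} = \frac{9}{1 \cdot 8 \cdot \frac{1}{15} \cdot 460} = \frac{9}{8 \cdot \frac{1}{15} \cdot 460} = \frac{9}{\frac{8}{15} \cdot 460} = \frac{9}{\frac{736}{3}} = 9 \cdot \frac{3}{736} = \frac{27}{736}$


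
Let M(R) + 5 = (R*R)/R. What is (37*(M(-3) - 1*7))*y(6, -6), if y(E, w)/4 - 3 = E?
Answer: -19980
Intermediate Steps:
M(R) = -5 + R (M(R) = -5 + (R*R)/R = -5 + R²/R = -5 + R)
y(E, w) = 12 + 4*E
(37*(M(-3) - 1*7))*y(6, -6) = (37*((-5 - 3) - 1*7))*(12 + 4*6) = (37*(-8 - 7))*(12 + 24) = (37*(-15))*36 = -555*36 = -19980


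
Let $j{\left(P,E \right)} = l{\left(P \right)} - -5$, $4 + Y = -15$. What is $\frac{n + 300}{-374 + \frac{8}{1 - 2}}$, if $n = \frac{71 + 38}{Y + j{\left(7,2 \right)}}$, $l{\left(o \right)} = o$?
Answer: $- \frac{1991}{2674} \approx -0.74458$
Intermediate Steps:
$Y = -19$ ($Y = -4 - 15 = -19$)
$j{\left(P,E \right)} = 5 + P$ ($j{\left(P,E \right)} = P - -5 = P + 5 = 5 + P$)
$n = - \frac{109}{7}$ ($n = \frac{71 + 38}{-19 + \left(5 + 7\right)} = \frac{109}{-19 + 12} = \frac{109}{-7} = 109 \left(- \frac{1}{7}\right) = - \frac{109}{7} \approx -15.571$)
$\frac{n + 300}{-374 + \frac{8}{1 - 2}} = \frac{- \frac{109}{7} + 300}{-374 + \frac{8}{1 - 2}} = \frac{1991}{7 \left(-374 + \frac{8}{-1}\right)} = \frac{1991}{7 \left(-374 + 8 \left(-1\right)\right)} = \frac{1991}{7 \left(-374 - 8\right)} = \frac{1991}{7 \left(-382\right)} = \frac{1991}{7} \left(- \frac{1}{382}\right) = - \frac{1991}{2674}$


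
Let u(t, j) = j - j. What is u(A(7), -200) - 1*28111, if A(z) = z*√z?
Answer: -28111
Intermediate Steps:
A(z) = z^(3/2)
u(t, j) = 0
u(A(7), -200) - 1*28111 = 0 - 1*28111 = 0 - 28111 = -28111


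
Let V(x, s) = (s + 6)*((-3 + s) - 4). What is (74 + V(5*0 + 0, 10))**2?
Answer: 14884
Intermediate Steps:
V(x, s) = (-7 + s)*(6 + s) (V(x, s) = (6 + s)*(-7 + s) = (-7 + s)*(6 + s))
(74 + V(5*0 + 0, 10))**2 = (74 + (-42 + 10**2 - 1*10))**2 = (74 + (-42 + 100 - 10))**2 = (74 + 48)**2 = 122**2 = 14884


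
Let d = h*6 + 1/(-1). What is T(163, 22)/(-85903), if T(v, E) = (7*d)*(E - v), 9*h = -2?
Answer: -2303/85903 ≈ -0.026809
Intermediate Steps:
h = -2/9 (h = (⅑)*(-2) = -2/9 ≈ -0.22222)
d = -7/3 (d = -2/9*6 + 1/(-1) = -4/3 - 1 = -7/3 ≈ -2.3333)
T(v, E) = -49*E/3 + 49*v/3 (T(v, E) = (7*(-7/3))*(E - v) = -49*(E - v)/3 = -49*E/3 + 49*v/3)
T(163, 22)/(-85903) = (-49/3*22 + (49/3)*163)/(-85903) = (-1078/3 + 7987/3)*(-1/85903) = 2303*(-1/85903) = -2303/85903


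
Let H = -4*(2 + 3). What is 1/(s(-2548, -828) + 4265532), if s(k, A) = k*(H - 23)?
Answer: 1/4375096 ≈ 2.2857e-7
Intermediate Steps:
H = -20 (H = -4*5 = -20)
s(k, A) = -43*k (s(k, A) = k*(-20 - 23) = k*(-43) = -43*k)
1/(s(-2548, -828) + 4265532) = 1/(-43*(-2548) + 4265532) = 1/(109564 + 4265532) = 1/4375096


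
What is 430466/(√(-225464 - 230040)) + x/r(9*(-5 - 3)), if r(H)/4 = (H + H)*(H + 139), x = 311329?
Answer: -311329/38592 - 215233*I*√581/8134 ≈ -8.0672 - 637.81*I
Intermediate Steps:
r(H) = 8*H*(139 + H) (r(H) = 4*((H + H)*(H + 139)) = 4*((2*H)*(139 + H)) = 4*(2*H*(139 + H)) = 8*H*(139 + H))
430466/(√(-225464 - 230040)) + x/r(9*(-5 - 3)) = 430466/(√(-225464 - 230040)) + 311329/((8*(9*(-5 - 3))*(139 + 9*(-5 - 3)))) = 430466/(√(-455504)) + 311329/((8*(9*(-8))*(139 + 9*(-8)))) = 430466/((28*I*√581)) + 311329/((8*(-72)*(139 - 72))) = 430466*(-I*√581/16268) + 311329/((8*(-72)*67)) = -215233*I*√581/8134 + 311329/(-38592) = -215233*I*√581/8134 + 311329*(-1/38592) = -215233*I*√581/8134 - 311329/38592 = -311329/38592 - 215233*I*√581/8134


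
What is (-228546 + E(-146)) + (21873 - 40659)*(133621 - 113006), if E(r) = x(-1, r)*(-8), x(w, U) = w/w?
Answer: -387501944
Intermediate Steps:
x(w, U) = 1
E(r) = -8 (E(r) = 1*(-8) = -8)
(-228546 + E(-146)) + (21873 - 40659)*(133621 - 113006) = (-228546 - 8) + (21873 - 40659)*(133621 - 113006) = -228554 - 18786*20615 = -228554 - 387273390 = -387501944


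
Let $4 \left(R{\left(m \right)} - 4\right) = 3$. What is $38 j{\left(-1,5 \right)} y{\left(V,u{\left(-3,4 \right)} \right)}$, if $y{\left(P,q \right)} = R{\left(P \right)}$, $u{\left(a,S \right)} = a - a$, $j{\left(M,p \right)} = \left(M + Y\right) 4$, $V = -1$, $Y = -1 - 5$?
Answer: $-5054$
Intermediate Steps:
$R{\left(m \right)} = \frac{19}{4}$ ($R{\left(m \right)} = 4 + \frac{1}{4} \cdot 3 = 4 + \frac{3}{4} = \frac{19}{4}$)
$Y = -6$ ($Y = -1 - 5 = -6$)
$j{\left(M,p \right)} = -24 + 4 M$ ($j{\left(M,p \right)} = \left(M - 6\right) 4 = \left(-6 + M\right) 4 = -24 + 4 M$)
$u{\left(a,S \right)} = 0$
$y{\left(P,q \right)} = \frac{19}{4}$
$38 j{\left(-1,5 \right)} y{\left(V,u{\left(-3,4 \right)} \right)} = 38 \left(-24 + 4 \left(-1\right)\right) \frac{19}{4} = 38 \left(-24 - 4\right) \frac{19}{4} = 38 \left(-28\right) \frac{19}{4} = \left(-1064\right) \frac{19}{4} = -5054$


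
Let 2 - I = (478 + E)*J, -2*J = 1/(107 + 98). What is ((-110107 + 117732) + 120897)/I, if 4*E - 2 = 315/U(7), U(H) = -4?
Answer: 843104320/20461 ≈ 41205.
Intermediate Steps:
J = -1/410 (J = -1/(2*(107 + 98)) = -½/205 = -½*1/205 = -1/410 ≈ -0.0024390)
E = -307/16 (E = ½ + (315/(-4))/4 = ½ + (315*(-¼))/4 = ½ + (¼)*(-315/4) = ½ - 315/16 = -307/16 ≈ -19.188)
I = 20461/6560 (I = 2 - (478 - 307/16)*(-1)/410 = 2 - 7341*(-1)/(16*410) = 2 - 1*(-7341/6560) = 2 + 7341/6560 = 20461/6560 ≈ 3.1191)
((-110107 + 117732) + 120897)/I = ((-110107 + 117732) + 120897)/(20461/6560) = (7625 + 120897)*(6560/20461) = 128522*(6560/20461) = 843104320/20461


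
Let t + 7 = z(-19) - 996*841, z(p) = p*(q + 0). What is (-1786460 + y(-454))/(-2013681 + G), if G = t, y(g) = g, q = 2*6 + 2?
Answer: 297819/475265 ≈ 0.62664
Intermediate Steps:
q = 14 (q = 12 + 2 = 14)
z(p) = 14*p (z(p) = p*(14 + 0) = p*14 = 14*p)
t = -837909 (t = -7 + (14*(-19) - 996*841) = -7 + (-266 - 837636) = -7 - 837902 = -837909)
G = -837909
(-1786460 + y(-454))/(-2013681 + G) = (-1786460 - 454)/(-2013681 - 837909) = -1786914/(-2851590) = -1786914*(-1/2851590) = 297819/475265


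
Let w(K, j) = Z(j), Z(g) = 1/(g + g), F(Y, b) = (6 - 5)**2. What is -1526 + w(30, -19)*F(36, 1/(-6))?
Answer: -57989/38 ≈ -1526.0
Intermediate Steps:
F(Y, b) = 1 (F(Y, b) = 1**2 = 1)
Z(g) = 1/(2*g)
w(K, j) = 1/(2*j)
-1526 + w(30, -19)*F(36, 1/(-6)) = -1526 + ((1/2)/(-19))*1 = -1526 + ((1/2)*(-1/19))*1 = -1526 - 1/38*1 = -1526 - 1/38 = -57989/38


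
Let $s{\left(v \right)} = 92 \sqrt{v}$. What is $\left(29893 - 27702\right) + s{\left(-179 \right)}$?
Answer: $2191 + 92 i \sqrt{179} \approx 2191.0 + 1230.9 i$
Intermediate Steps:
$\left(29893 - 27702\right) + s{\left(-179 \right)} = \left(29893 - 27702\right) + 92 \sqrt{-179} = 2191 + 92 i \sqrt{179}$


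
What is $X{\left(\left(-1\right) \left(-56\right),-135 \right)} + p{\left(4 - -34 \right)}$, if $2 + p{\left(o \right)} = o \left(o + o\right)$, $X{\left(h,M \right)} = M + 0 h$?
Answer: $2751$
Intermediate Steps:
$X{\left(h,M \right)} = M$ ($X{\left(h,M \right)} = M + 0 = M$)
$p{\left(o \right)} = -2 + 2 o^{2}$ ($p{\left(o \right)} = -2 + o \left(o + o\right) = -2 + o 2 o = -2 + 2 o^{2}$)
$X{\left(\left(-1\right) \left(-56\right),-135 \right)} + p{\left(4 - -34 \right)} = -135 - \left(2 - 2 \left(4 - -34\right)^{2}\right) = -135 - \left(2 - 2 \left(4 + 34\right)^{2}\right) = -135 - \left(2 - 2 \cdot 38^{2}\right) = -135 + \left(-2 + 2 \cdot 1444\right) = -135 + \left(-2 + 2888\right) = -135 + 2886 = 2751$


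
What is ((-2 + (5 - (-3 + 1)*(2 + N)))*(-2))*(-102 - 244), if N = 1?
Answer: 6228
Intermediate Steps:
((-2 + (5 - (-3 + 1)*(2 + N)))*(-2))*(-102 - 244) = ((-2 + (5 - (-3 + 1)*(2 + 1)))*(-2))*(-102 - 244) = ((-2 + (5 - (-2)*3))*(-2))*(-346) = ((-2 + (5 - 1*(-6)))*(-2))*(-346) = ((-2 + (5 + 6))*(-2))*(-346) = ((-2 + 11)*(-2))*(-346) = (9*(-2))*(-346) = -18*(-346) = 6228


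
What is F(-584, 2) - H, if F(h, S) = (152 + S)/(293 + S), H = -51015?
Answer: 15049579/295 ≈ 51016.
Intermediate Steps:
F(h, S) = (152 + S)/(293 + S)
F(-584, 2) - H = (152 + 2)/(293 + 2) - 1*(-51015) = 154/295 + 51015 = 15049579/295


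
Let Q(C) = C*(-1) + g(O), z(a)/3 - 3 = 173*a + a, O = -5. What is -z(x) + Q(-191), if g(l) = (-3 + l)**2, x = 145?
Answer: -75444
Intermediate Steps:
z(a) = 9 + 522*a (z(a) = 9 + 3*(173*a + a) = 9 + 3*(174*a) = 9 + 522*a)
Q(C) = 64 - C (Q(C) = C*(-1) + (-3 - 5)**2 = -C + (-8)**2 = -C + 64 = 64 - C)
-z(x) + Q(-191) = -(9 + 522*145) + (64 - 1*(-191)) = -(9 + 75690) + (64 + 191) = -1*75699 + 255 = -75699 + 255 = -75444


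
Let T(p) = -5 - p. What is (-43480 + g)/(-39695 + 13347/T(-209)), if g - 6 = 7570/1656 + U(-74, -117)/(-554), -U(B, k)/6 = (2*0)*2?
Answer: 611875679/557825877 ≈ 1.0969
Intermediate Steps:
U(B, k) = 0 (U(B, k) = -6*2*0*2 = -0*2 = -6*0 = 0)
g = 8753/828 (g = 6 + (7570/1656 + 0/(-554)) = 6 + (7570*(1/1656) + 0*(-1/554)) = 6 + (3785/828 + 0) = 6 + 3785/828 = 8753/828 ≈ 10.571)
(-43480 + g)/(-39695 + 13347/T(-209)) = (-43480 + 8753/828)/(-39695 + 13347/(-5 - 1*(-209))) = -35992687/(828*(-39695 + 13347/(-5 + 209))) = -35992687/(828*(-39695 + 13347/204)) = -35992687/(828*(-39695 + 13347*(1/204))) = -35992687/(828*(-39695 + 4449/68)) = -35992687/(828*(-2694811/68)) = -35992687/828*(-68/2694811) = 611875679/557825877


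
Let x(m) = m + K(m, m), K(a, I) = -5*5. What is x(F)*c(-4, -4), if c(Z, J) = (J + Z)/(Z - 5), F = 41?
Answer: 128/9 ≈ 14.222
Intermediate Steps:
K(a, I) = -25
c(Z, J) = (J + Z)/(-5 + Z)
x(m) = -25 + m (x(m) = m - 25 = -25 + m)
x(F)*c(-4, -4) = (-25 + 41)*((-4 - 4)/(-5 - 4)) = 16*(-8/(-9)) = 16*(-1/9*(-8)) = 16*(8/9) = 128/9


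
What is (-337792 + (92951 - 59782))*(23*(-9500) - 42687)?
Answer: 79563567501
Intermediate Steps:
(-337792 + (92951 - 59782))*(23*(-9500) - 42687) = (-337792 + 33169)*(-218500 - 42687) = -304623*(-261187) = 79563567501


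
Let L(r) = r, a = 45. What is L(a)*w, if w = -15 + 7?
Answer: -360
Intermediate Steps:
w = -8
L(a)*w = 45*(-8) = -360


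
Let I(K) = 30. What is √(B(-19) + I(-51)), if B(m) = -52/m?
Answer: √11818/19 ≈ 5.7216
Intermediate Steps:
√(B(-19) + I(-51)) = √(-52/(-19) + 30) = √(-52*(-1/19) + 30) = √(52/19 + 30) = √(622/19) = √11818/19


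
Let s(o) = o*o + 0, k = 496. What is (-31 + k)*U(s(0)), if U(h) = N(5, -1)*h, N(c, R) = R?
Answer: 0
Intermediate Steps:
s(o) = o² (s(o) = o² + 0 = o²)
U(h) = -h
(-31 + k)*U(s(0)) = (-31 + 496)*(-1*0²) = 465*(-1*0) = 465*0 = 0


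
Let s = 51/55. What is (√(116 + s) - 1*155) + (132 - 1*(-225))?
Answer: 202 + √353705/55 ≈ 212.81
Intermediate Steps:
s = 51/55 (s = 51*(1/55) = 51/55 ≈ 0.92727)
(√(116 + s) - 1*155) + (132 - 1*(-225)) = (√(116 + 51/55) - 1*155) + (132 - 1*(-225)) = (√(6431/55) - 155) + (132 + 225) = (√353705/55 - 155) + 357 = (-155 + √353705/55) + 357 = 202 + √353705/55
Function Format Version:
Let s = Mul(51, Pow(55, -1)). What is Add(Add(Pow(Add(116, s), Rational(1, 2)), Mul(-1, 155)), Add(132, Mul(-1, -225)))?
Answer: Add(202, Mul(Rational(1, 55), Pow(353705, Rational(1, 2)))) ≈ 212.81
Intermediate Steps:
s = Rational(51, 55) (s = Mul(51, Rational(1, 55)) = Rational(51, 55) ≈ 0.92727)
Add(Add(Pow(Add(116, s), Rational(1, 2)), Mul(-1, 155)), Add(132, Mul(-1, -225))) = Add(Add(Pow(Add(116, Rational(51, 55)), Rational(1, 2)), Mul(-1, 155)), Add(132, Mul(-1, -225))) = Add(Add(Pow(Rational(6431, 55), Rational(1, 2)), -155), Add(132, 225)) = Add(Add(Mul(Rational(1, 55), Pow(353705, Rational(1, 2))), -155), 357) = Add(Add(-155, Mul(Rational(1, 55), Pow(353705, Rational(1, 2)))), 357) = Add(202, Mul(Rational(1, 55), Pow(353705, Rational(1, 2))))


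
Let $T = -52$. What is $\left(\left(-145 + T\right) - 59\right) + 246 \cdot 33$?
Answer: $7862$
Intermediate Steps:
$\left(\left(-145 + T\right) - 59\right) + 246 \cdot 33 = \left(\left(-145 - 52\right) - 59\right) + 246 \cdot 33 = \left(-197 - 59\right) + 8118 = -256 + 8118 = 7862$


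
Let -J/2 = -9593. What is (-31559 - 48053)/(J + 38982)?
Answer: -19903/14542 ≈ -1.3687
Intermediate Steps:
J = 19186 (J = -2*(-9593) = 19186)
(-31559 - 48053)/(J + 38982) = (-31559 - 48053)/(19186 + 38982) = -79612/58168 = -79612*1/58168 = -19903/14542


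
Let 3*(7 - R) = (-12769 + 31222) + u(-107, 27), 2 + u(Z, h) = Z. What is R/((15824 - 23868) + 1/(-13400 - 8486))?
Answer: 401017178/528152955 ≈ 0.75928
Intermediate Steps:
u(Z, h) = -2 + Z
R = -18323/3 (R = 7 - ((-12769 + 31222) + (-2 - 107))/3 = 7 - (18453 - 109)/3 = 7 - ⅓*18344 = 7 - 18344/3 = -18323/3 ≈ -6107.7)
R/((15824 - 23868) + 1/(-13400 - 8486)) = -18323/(3*((15824 - 23868) + 1/(-13400 - 8486))) = -18323/(3*(-8044 + 1/(-21886))) = -18323/(3*(-8044 - 1/21886)) = -18323/(3*(-176050985/21886)) = -18323/3*(-21886/176050985) = 401017178/528152955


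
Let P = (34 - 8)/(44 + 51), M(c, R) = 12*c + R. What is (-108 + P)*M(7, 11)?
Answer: -10234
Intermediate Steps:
M(c, R) = R + 12*c
P = 26/95 ≈ 0.27368
(-108 + P)*M(7, 11) = (-108 + 26/95)*(11 + 12*7) = -10234*(11 + 84)/95 = -10234/95*95 = -10234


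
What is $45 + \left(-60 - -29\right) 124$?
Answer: $-3799$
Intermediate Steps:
$45 + \left(-60 - -29\right) 124 = 45 + \left(-60 + 29\right) 124 = 45 - 3844 = -3799$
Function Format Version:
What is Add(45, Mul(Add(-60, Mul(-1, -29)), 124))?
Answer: -3799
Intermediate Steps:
Add(45, Mul(Add(-60, Mul(-1, -29)), 124)) = Add(45, Mul(Add(-60, 29), 124)) = Add(45, Mul(-31, 124)) = Add(45, -3844) = -3799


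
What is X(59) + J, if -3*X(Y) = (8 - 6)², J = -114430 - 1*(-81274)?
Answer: -99472/3 ≈ -33157.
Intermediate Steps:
J = -33156 (J = -114430 + 81274 = -33156)
X(Y) = -4/3 (X(Y) = -(8 - 6)²/3 = -⅓*2² = -⅓*4 = -4/3)
X(59) + J = -4/3 - 33156 = -99472/3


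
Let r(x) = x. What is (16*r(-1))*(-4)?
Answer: 64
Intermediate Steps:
(16*r(-1))*(-4) = (16*(-1))*(-4) = -16*(-4) = 64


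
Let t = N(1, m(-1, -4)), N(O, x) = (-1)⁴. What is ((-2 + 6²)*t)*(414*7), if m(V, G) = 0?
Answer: 98532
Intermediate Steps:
N(O, x) = 1
t = 1
((-2 + 6²)*t)*(414*7) = ((-2 + 6²)*1)*(414*7) = ((-2 + 36)*1)*2898 = (34*1)*2898 = 34*2898 = 98532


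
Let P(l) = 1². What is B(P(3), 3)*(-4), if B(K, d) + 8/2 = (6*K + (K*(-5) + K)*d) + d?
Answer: 28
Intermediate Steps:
P(l) = 1
B(K, d) = -4 + d + 6*K - 4*K*d (B(K, d) = -4 + ((6*K + (K*(-5) + K)*d) + d) = -4 + ((6*K + (-5*K + K)*d) + d) = -4 + ((6*K + (-4*K)*d) + d) = -4 + ((6*K - 4*K*d) + d) = -4 + (d + 6*K - 4*K*d) = -4 + d + 6*K - 4*K*d)
B(P(3), 3)*(-4) = (-4 + 3 + 6*1 - 4*1*3)*(-4) = (-4 + 3 + 6 - 12)*(-4) = -7*(-4) = 28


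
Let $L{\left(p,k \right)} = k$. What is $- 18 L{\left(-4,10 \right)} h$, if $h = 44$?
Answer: $-7920$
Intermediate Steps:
$- 18 L{\left(-4,10 \right)} h = \left(-18\right) 10 \cdot 44 = \left(-180\right) 44 = -7920$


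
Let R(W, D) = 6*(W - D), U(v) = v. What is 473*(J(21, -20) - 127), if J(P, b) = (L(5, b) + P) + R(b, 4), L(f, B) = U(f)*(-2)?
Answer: -122980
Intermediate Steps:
R(W, D) = -6*D + 6*W
L(f, B) = -2*f (L(f, B) = f*(-2) = -2*f)
J(P, b) = -34 + P + 6*b (J(P, b) = (-2*5 + P) + (-6*4 + 6*b) = (-10 + P) + (-24 + 6*b) = -34 + P + 6*b)
473*(J(21, -20) - 127) = 473*((-34 + 21 + 6*(-20)) - 127) = 473*((-34 + 21 - 120) - 127) = 473*(-133 - 127) = 473*(-260) = -122980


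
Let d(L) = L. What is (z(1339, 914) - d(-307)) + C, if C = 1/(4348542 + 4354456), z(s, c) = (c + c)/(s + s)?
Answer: 3585522038365/11653314322 ≈ 307.68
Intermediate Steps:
z(s, c) = c/s (z(s, c) = (2*c)/((2*s)) = (2*c)*(1/(2*s)) = c/s)
C = 1/8702998 ≈ 1.1490e-7
(z(1339, 914) - d(-307)) + C = (914/1339 - 1*(-307)) + 1/8702998 = (914*(1/1339) + 307) + 1/8702998 = (914/1339 + 307) + 1/8702998 = 411987/1339 + 1/8702998 = 3585522038365/11653314322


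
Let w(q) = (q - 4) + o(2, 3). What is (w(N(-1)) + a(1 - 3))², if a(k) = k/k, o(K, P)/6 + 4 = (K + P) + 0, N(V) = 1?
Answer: 16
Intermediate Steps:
o(K, P) = -24 + 6*K + 6*P (o(K, P) = -24 + 6*((K + P) + 0) = -24 + 6*(K + P) = -24 + (6*K + 6*P) = -24 + 6*K + 6*P)
w(q) = 2 + q (w(q) = (q - 4) + (-24 + 6*2 + 6*3) = (-4 + q) + (-24 + 12 + 18) = (-4 + q) + 6 = 2 + q)
a(k) = 1
(w(N(-1)) + a(1 - 3))² = ((2 + 1) + 1)² = (3 + 1)² = 4² = 16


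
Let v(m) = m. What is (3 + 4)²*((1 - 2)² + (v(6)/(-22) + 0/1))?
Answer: 392/11 ≈ 35.636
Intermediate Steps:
(3 + 4)²*((1 - 2)² + (v(6)/(-22) + 0/1)) = (3 + 4)²*((1 - 2)² + (6/(-22) + 0/1)) = 7²*((-1)² + (6*(-1/22) + 0*1)) = 49*(1 + (-3/11 + 0)) = 49*(1 - 3/11) = 49*(8/11) = 392/11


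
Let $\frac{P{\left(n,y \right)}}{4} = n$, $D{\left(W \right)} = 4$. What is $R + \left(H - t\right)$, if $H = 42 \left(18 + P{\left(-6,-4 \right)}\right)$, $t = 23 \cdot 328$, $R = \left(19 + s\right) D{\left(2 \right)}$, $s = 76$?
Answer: $-7416$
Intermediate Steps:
$R = 380$ ($R = \left(19 + 76\right) 4 = 95 \cdot 4 = 380$)
$P{\left(n,y \right)} = 4 n$
$t = 7544$
$H = -252$ ($H = 42 \left(18 + 4 \left(-6\right)\right) = 42 \left(18 - 24\right) = 42 \left(-6\right) = -252$)
$R + \left(H - t\right) = 380 - 7796 = -7416$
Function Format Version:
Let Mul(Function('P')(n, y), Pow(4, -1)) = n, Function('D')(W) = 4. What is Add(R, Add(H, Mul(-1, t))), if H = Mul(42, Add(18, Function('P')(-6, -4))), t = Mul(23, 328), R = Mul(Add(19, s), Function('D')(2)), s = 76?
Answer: -7416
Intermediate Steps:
R = 380 (R = Mul(Add(19, 76), 4) = Mul(95, 4) = 380)
Function('P')(n, y) = Mul(4, n)
t = 7544
H = -252 (H = Mul(42, Add(18, Mul(4, -6))) = Mul(42, Add(18, -24)) = Mul(42, -6) = -252)
Add(R, Add(H, Mul(-1, t))) = Add(380, Add(-252, Mul(-1, 7544))) = Add(380, Add(-252, -7544)) = Add(380, -7796) = -7416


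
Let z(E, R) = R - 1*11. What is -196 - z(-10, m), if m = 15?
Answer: -200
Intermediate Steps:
z(E, R) = -11 + R (z(E, R) = R - 11 = -11 + R)
-196 - z(-10, m) = -196 - (-11 + 15) = -196 - 1*4 = -196 - 4 = -200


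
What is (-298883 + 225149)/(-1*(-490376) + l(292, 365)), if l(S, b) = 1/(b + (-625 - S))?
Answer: -40701168/270687551 ≈ -0.15036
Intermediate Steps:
l(S, b) = 1/(-625 + b - S)
(-298883 + 225149)/(-1*(-490376) + l(292, 365)) = (-298883 + 225149)/(-1*(-490376) + 1/(-625 + 365 - 1*292)) = -73734/(490376 + 1/(-625 + 365 - 292)) = -73734/(490376 + 1/(-552)) = -73734/(490376 - 1/552) = -73734/270687551/552 = -73734*552/270687551 = -40701168/270687551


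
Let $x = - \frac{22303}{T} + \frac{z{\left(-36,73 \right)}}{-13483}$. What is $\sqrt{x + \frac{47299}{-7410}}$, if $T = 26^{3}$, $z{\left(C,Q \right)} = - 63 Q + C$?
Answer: $\frac{i \sqrt{49314337075821865710}}{2597634780} \approx 2.7034 i$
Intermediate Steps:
$z{\left(C,Q \right)} = C - 63 Q$
$T = 17576$
$x = - \frac{219246589}{236977208}$ ($x = - \frac{22303}{17576} + \frac{-36 - 4599}{-13483} = \left(-22303\right) \frac{1}{17576} + \left(-36 - 4599\right) \left(- \frac{1}{13483}\right) = - \frac{22303}{17576} - - \frac{4635}{13483} = - \frac{22303}{17576} + \frac{4635}{13483} = - \frac{219246589}{236977208} \approx -0.92518$)
$\sqrt{x + \frac{47299}{-7410}} = \sqrt{- \frac{219246589}{236977208} + \frac{47299}{-7410}} = \sqrt{- \frac{219246589}{236977208} + 47299 \left(- \frac{1}{7410}\right)} = \sqrt{- \frac{219246589}{236977208} - \frac{47299}{7410}} = \sqrt{- \frac{493592391757}{67538504280}} = \frac{i \sqrt{49314337075821865710}}{2597634780}$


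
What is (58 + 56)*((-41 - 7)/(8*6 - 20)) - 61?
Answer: -1795/7 ≈ -256.43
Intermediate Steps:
(58 + 56)*((-41 - 7)/(8*6 - 20)) - 61 = 114*(-48/(48 - 20)) - 61 = 114*(-48/28) - 61 = 114*(-48*1/28) - 61 = 114*(-12/7) - 61 = -1368/7 - 61 = -1795/7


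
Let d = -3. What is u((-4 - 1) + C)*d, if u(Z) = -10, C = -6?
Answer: 30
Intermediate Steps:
u((-4 - 1) + C)*d = -10*(-3) = 30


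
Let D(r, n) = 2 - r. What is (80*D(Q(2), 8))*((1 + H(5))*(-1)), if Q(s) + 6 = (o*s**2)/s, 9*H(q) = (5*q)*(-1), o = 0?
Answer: 10240/9 ≈ 1137.8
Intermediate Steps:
H(q) = -5*q/9 (H(q) = ((5*q)*(-1))/9 = (-5*q)/9 = -5*q/9)
Q(s) = -6 (Q(s) = -6 + (0*s**2)/s = -6 + 0/s = -6 + 0 = -6)
(80*D(Q(2), 8))*((1 + H(5))*(-1)) = (80*(2 - 1*(-6)))*((1 - 5/9*5)*(-1)) = (80*(2 + 6))*((1 - 25/9)*(-1)) = (80*8)*(-16/9*(-1)) = 640*(16/9) = 10240/9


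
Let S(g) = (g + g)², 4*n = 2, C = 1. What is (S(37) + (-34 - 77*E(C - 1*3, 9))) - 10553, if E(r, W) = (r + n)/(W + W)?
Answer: -61255/12 ≈ -5104.6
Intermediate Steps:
n = ½ (n = (¼)*2 = ½ ≈ 0.50000)
S(g) = 4*g² (S(g) = (2*g)² = 4*g²)
E(r, W) = (½ + r)/(2*W) (E(r, W) = (r + ½)/(W + W) = (½ + r)/((2*W)) = (½ + r)*(1/(2*W)) = (½ + r)/(2*W))
(S(37) + (-34 - 77*E(C - 1*3, 9))) - 10553 = (4*37² + (-34 - 77*(1 + 2*(1 - 1*3))/(4*9))) - 10553 = (4*1369 + (-34 - 77*(1 + 2*(1 - 3))/(4*9))) - 10553 = (5476 + (-34 - 77*(1 + 2*(-2))/(4*9))) - 10553 = (5476 + (-34 - 77*(1 - 4)/(4*9))) - 10553 = (5476 + (-34 - 77*(-3)/(4*9))) - 10553 = (5476 + (-34 - 77*(-1/12))) - 10553 = (5476 + (-34 + 77/12)) - 10553 = (5476 - 331/12) - 10553 = 65381/12 - 10553 = -61255/12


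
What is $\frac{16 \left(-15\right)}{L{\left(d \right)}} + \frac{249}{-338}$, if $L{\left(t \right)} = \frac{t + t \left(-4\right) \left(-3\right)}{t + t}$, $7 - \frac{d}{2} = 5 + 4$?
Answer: $- \frac{12729}{338} \approx -37.66$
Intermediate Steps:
$d = -4$ ($d = 14 - 2 \left(5 + 4\right) = 14 - 18 = -4$)
$L{\left(t \right)} = \frac{13}{2}$ ($L{\left(t \right)} = \frac{t + - 4 t \left(-3\right)}{2 t} = \left(t + 12 t\right) \frac{1}{2 t} = 13 t \frac{1}{2 t} = \frac{13}{2}$)
$\frac{16 \left(-15\right)}{L{\left(d \right)}} + \frac{249}{-338} = \frac{16 \left(-15\right)}{\frac{13}{2}} + \frac{249}{-338} = \left(-240\right) \frac{2}{13} + 249 \left(- \frac{1}{338}\right) = - \frac{480}{13} - \frac{249}{338} = - \frac{12729}{338}$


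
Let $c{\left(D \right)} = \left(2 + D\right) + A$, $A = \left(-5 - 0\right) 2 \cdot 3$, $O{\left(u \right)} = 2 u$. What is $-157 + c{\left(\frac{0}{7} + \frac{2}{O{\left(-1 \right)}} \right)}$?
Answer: $-186$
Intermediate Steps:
$A = -30$ ($A = \left(-5 + 0\right) 2 \cdot 3 = \left(-5\right) 2 \cdot 3 = \left(-10\right) 3 = -30$)
$c{\left(D \right)} = -28 + D$ ($c{\left(D \right)} = \left(2 + D\right) - 30 = -28 + D$)
$-157 + c{\left(\frac{0}{7} + \frac{2}{O{\left(-1 \right)}} \right)} = -157 + \left(-28 + \left(\frac{0}{7} + \frac{2}{2 \left(-1\right)}\right)\right) = -157 - \left(28 - \frac{2}{-2}\right) = -157 + \left(-28 + \left(0 + 2 \left(- \frac{1}{2}\right)\right)\right) = -157 + \left(-28 + \left(0 - 1\right)\right) = -157 - 29 = -186$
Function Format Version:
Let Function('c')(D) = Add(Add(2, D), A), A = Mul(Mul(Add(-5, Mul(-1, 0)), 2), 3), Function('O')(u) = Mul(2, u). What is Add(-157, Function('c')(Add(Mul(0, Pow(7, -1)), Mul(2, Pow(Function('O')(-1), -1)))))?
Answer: -186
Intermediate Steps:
A = -30 (A = Mul(Mul(Add(-5, 0), 2), 3) = Mul(Mul(-5, 2), 3) = Mul(-10, 3) = -30)
Function('c')(D) = Add(-28, D) (Function('c')(D) = Add(Add(2, D), -30) = Add(-28, D))
Add(-157, Function('c')(Add(Mul(0, Pow(7, -1)), Mul(2, Pow(Function('O')(-1), -1))))) = Add(-157, Add(-28, Add(Mul(0, Pow(7, -1)), Mul(2, Pow(Mul(2, -1), -1))))) = Add(-157, Add(-28, Add(Mul(0, Rational(1, 7)), Mul(2, Pow(-2, -1))))) = Add(-157, Add(-28, Add(0, Mul(2, Rational(-1, 2))))) = Add(-157, Add(-28, Add(0, -1))) = Add(-157, Add(-28, -1)) = Add(-157, -29) = -186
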